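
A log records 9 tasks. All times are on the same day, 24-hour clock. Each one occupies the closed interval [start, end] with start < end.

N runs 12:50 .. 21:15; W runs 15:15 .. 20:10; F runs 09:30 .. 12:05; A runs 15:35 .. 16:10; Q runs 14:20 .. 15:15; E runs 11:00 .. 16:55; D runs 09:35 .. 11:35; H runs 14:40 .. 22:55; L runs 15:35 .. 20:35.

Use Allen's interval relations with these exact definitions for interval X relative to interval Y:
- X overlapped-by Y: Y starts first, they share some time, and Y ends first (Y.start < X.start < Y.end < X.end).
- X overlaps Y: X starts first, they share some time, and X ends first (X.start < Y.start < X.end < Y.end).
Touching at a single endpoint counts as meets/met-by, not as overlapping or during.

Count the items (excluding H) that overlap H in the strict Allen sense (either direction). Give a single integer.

Target H = [14:40, 22:55].
A [15:35, 16:10] → during → no.
D [09:35, 11:35] → before → no.
E [11:00, 16:55] → overlaps → counts.
F [09:30, 12:05] → before → no.
L [15:35, 20:35] → during → no.
N [12:50, 21:15] → overlaps → counts.
Q [14:20, 15:15] → overlaps → counts.
W [15:15, 20:10] → during → no.
Total: 3.

3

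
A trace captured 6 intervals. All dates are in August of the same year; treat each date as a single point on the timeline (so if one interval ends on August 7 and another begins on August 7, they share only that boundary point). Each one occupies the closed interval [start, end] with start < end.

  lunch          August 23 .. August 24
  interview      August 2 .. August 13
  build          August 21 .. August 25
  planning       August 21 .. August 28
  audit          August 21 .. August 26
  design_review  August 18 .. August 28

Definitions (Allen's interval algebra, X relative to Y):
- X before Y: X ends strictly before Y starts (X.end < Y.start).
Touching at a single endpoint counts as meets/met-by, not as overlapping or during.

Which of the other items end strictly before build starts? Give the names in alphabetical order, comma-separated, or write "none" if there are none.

Target build = [August 21, August 25].
audit [August 21, August 26] → started-by → no.
design_review [August 18, August 28] → contains → no.
interview [August 2, August 13] → before → yes.
lunch [August 23, August 24] → during → no.
planning [August 21, August 28] → started-by → no.
Result: interview.

interview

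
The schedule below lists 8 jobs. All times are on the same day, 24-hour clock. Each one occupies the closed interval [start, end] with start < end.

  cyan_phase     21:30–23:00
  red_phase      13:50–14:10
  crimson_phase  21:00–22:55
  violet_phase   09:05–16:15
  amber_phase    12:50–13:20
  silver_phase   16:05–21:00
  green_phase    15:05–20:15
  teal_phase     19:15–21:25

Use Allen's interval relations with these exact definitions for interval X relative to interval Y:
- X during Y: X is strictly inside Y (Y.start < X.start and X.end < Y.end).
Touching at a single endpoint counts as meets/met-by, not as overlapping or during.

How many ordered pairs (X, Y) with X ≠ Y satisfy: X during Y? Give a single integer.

Checking all 56 ordered pairs for relation 'during'; matching pairs in alphabetical order:
(amber_phase, violet_phase): amber_phase during violet_phase ✓
(red_phase, violet_phase): red_phase during violet_phase ✓
Count: 2.

2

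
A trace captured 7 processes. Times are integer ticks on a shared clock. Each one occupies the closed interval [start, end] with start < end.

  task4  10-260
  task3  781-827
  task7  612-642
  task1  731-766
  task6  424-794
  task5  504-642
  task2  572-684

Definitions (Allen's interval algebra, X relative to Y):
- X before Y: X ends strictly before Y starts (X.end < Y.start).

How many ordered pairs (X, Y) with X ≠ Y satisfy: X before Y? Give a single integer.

Checking all 42 ordered pairs for relation 'before'; matching pairs in alphabetical order:
(task1, task3): task1 before task3 ✓
(task2, task1): task2 before task1 ✓
(task2, task3): task2 before task3 ✓
(task4, task1): task4 before task1 ✓
(task4, task2): task4 before task2 ✓
(task4, task3): task4 before task3 ✓
(task4, task5): task4 before task5 ✓
(task4, task6): task4 before task6 ✓
(task4, task7): task4 before task7 ✓
(task5, task1): task5 before task1 ✓
(task5, task3): task5 before task3 ✓
(task7, task1): task7 before task1 ✓
(task7, task3): task7 before task3 ✓
Count: 13.

13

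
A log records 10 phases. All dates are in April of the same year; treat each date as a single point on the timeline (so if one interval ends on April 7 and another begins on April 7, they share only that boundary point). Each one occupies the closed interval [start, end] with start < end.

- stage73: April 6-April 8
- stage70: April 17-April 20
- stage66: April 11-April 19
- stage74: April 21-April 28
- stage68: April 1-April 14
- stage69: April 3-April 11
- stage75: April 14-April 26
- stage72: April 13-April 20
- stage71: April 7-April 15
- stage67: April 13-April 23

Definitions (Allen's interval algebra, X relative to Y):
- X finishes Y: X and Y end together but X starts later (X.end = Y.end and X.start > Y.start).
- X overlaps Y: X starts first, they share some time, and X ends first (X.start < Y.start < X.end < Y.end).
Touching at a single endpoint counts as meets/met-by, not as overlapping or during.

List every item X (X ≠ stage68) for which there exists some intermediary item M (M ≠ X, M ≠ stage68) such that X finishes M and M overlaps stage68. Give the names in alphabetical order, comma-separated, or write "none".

Target stage68 = [April 1, April 14].
Intermediaries M with M overlaps stage68: none.
Union: none.

none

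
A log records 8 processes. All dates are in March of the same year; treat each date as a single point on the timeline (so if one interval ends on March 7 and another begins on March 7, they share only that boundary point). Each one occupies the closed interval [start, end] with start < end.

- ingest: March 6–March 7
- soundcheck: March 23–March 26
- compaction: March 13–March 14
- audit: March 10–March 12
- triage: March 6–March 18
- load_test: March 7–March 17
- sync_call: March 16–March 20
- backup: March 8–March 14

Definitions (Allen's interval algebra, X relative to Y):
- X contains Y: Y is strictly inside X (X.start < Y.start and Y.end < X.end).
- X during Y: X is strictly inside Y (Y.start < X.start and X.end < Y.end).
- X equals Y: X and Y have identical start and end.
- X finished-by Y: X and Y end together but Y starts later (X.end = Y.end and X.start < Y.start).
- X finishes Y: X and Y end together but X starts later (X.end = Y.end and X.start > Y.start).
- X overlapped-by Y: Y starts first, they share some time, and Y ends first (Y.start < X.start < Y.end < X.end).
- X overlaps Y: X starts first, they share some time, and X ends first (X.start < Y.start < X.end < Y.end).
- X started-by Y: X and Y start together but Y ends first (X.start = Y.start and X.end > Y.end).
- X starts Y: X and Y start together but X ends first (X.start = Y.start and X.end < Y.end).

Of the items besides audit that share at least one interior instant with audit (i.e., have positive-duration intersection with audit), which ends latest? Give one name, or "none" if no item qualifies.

triage

Target audit = [March 10, March 12].
backup [March 8, March 14] → contains → candidate.
compaction [March 13, March 14] → after → excluded.
ingest [March 6, March 7] → before → excluded.
load_test [March 7, March 17] → contains → candidate.
soundcheck [March 23, March 26] → after → excluded.
sync_call [March 16, March 20] → after → excluded.
triage [March 6, March 18] → contains → candidate.
Among candidates, latest end is March 18 → triage.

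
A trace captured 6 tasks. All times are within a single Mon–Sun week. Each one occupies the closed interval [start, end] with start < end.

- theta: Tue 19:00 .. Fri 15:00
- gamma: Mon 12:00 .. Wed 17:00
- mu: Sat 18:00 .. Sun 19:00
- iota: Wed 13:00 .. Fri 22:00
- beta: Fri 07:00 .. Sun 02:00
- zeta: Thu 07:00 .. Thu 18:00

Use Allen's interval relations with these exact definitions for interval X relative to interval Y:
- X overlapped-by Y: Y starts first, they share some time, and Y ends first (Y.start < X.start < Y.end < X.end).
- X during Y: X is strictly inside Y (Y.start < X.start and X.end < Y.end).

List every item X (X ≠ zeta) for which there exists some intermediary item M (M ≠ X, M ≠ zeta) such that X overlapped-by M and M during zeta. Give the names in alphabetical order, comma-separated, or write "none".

Target zeta = [Thu 07:00, Thu 18:00].
Intermediaries M with M during zeta: none.
Union: none.

none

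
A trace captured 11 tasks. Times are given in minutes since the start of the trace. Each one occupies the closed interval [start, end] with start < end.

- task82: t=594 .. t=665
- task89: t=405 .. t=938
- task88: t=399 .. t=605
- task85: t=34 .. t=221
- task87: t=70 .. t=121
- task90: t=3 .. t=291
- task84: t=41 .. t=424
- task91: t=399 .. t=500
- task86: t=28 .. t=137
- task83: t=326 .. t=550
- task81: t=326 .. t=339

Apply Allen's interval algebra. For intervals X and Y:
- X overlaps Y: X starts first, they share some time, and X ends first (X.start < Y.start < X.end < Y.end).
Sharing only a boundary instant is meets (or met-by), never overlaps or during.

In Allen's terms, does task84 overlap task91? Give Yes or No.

task84 = [t=41, t=424], task91 = [t=399, t=500].
Actual relation of task84 to task91: overlaps.
Asked whether 'overlaps' holds → Yes.

Yes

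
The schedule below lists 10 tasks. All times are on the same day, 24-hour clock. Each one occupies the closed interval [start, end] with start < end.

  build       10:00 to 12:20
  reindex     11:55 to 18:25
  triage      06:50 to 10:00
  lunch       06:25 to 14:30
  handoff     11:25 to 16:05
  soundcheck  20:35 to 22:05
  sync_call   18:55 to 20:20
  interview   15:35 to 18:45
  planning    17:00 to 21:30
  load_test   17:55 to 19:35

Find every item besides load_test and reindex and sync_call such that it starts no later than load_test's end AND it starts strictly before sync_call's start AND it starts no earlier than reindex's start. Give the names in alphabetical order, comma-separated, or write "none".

interview, planning

Conditions: its start is no later than load_test's end (X.start <= 19:35) AND its start is strictly before sync_call's start (X.start < 18:55) AND its start is no earlier than reindex's start (X.start >= 11:55).
build: start 10:00 <= 19:35? ✓; start 10:00 < 18:55? ✓; start 10:00 >= 11:55? ✗ → no.
handoff: start 11:25 <= 19:35? ✓; start 11:25 < 18:55? ✓; start 11:25 >= 11:55? ✗ → no.
interview: start 15:35 <= 19:35? ✓; start 15:35 < 18:55? ✓; start 15:35 >= 11:55? ✓ → yes.
lunch: start 06:25 <= 19:35? ✓; start 06:25 < 18:55? ✓; start 06:25 >= 11:55? ✗ → no.
planning: start 17:00 <= 19:35? ✓; start 17:00 < 18:55? ✓; start 17:00 >= 11:55? ✓ → yes.
soundcheck: start 20:35 <= 19:35? ✗; start 20:35 < 18:55? ✗; start 20:35 >= 11:55? ✓ → no.
triage: start 06:50 <= 19:35? ✓; start 06:50 < 18:55? ✓; start 06:50 >= 11:55? ✗ → no.
Result: interview, planning.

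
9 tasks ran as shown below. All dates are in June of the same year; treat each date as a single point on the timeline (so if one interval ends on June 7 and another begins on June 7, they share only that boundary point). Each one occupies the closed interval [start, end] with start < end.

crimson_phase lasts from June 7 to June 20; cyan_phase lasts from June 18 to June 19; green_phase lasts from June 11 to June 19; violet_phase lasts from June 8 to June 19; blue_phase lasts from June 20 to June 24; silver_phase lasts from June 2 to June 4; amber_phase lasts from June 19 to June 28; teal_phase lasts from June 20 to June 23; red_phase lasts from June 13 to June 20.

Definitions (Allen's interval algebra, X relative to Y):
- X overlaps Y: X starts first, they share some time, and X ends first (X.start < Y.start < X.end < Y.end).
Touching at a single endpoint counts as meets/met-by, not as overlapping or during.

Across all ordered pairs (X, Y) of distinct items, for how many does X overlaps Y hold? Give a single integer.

4

Checking all 72 ordered pairs for relation 'overlaps'; matching pairs in alphabetical order:
(crimson_phase, amber_phase): crimson_phase overlaps amber_phase ✓
(green_phase, red_phase): green_phase overlaps red_phase ✓
(red_phase, amber_phase): red_phase overlaps amber_phase ✓
(violet_phase, red_phase): violet_phase overlaps red_phase ✓
Count: 4.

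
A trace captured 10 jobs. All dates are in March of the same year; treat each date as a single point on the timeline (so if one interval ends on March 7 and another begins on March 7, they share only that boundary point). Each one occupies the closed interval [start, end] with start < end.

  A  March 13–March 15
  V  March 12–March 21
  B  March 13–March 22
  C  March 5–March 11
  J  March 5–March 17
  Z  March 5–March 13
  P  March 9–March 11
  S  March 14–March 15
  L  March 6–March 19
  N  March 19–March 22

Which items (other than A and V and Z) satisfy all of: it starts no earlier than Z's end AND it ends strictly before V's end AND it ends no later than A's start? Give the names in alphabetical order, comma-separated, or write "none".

none

Conditions: its start is no earlier than Z's end (X.start >= March 13) AND its end is strictly before V's end (X.end < March 21) AND its end is no later than A's start (X.end <= March 13).
B: start March 13 >= March 13? ✓; end March 22 < March 21? ✗; end March 22 <= March 13? ✗ → no.
C: start March 5 >= March 13? ✗; end March 11 < March 21? ✓; end March 11 <= March 13? ✓ → no.
J: start March 5 >= March 13? ✗; end March 17 < March 21? ✓; end March 17 <= March 13? ✗ → no.
L: start March 6 >= March 13? ✗; end March 19 < March 21? ✓; end March 19 <= March 13? ✗ → no.
N: start March 19 >= March 13? ✓; end March 22 < March 21? ✗; end March 22 <= March 13? ✗ → no.
P: start March 9 >= March 13? ✗; end March 11 < March 21? ✓; end March 11 <= March 13? ✓ → no.
S: start March 14 >= March 13? ✓; end March 15 < March 21? ✓; end March 15 <= March 13? ✗ → no.
Result: none.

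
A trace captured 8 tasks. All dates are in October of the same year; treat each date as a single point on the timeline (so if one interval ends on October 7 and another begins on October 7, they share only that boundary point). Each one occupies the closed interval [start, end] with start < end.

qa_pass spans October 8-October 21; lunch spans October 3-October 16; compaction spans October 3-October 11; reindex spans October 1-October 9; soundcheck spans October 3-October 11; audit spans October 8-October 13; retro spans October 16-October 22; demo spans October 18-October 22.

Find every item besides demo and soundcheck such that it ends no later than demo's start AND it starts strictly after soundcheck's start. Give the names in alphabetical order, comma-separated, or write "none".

audit

Conditions: its end is no later than demo's start (X.end <= October 18) AND its start is strictly after soundcheck's start (X.start > October 3).
audit: end October 13 <= October 18? ✓; start October 8 > October 3? ✓ → yes.
compaction: end October 11 <= October 18? ✓; start October 3 > October 3? ✗ → no.
lunch: end October 16 <= October 18? ✓; start October 3 > October 3? ✗ → no.
qa_pass: end October 21 <= October 18? ✗; start October 8 > October 3? ✓ → no.
reindex: end October 9 <= October 18? ✓; start October 1 > October 3? ✗ → no.
retro: end October 22 <= October 18? ✗; start October 16 > October 3? ✓ → no.
Result: audit.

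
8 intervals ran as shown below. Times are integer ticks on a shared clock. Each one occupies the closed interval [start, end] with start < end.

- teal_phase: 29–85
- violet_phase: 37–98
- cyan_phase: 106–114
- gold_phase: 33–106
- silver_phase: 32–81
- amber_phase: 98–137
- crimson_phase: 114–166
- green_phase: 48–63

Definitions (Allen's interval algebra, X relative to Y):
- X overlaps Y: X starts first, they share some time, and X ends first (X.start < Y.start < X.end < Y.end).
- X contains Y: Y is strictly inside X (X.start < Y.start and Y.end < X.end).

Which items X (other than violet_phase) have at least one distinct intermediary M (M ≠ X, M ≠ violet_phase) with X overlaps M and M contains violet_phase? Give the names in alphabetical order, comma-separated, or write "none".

Target violet_phase = [37, 98].
Intermediaries M with M contains violet_phase: gold_phase.
Via gold_phase — items with X overlaps gold_phase: silver_phase, teal_phase.
Union: silver_phase, teal_phase.

silver_phase, teal_phase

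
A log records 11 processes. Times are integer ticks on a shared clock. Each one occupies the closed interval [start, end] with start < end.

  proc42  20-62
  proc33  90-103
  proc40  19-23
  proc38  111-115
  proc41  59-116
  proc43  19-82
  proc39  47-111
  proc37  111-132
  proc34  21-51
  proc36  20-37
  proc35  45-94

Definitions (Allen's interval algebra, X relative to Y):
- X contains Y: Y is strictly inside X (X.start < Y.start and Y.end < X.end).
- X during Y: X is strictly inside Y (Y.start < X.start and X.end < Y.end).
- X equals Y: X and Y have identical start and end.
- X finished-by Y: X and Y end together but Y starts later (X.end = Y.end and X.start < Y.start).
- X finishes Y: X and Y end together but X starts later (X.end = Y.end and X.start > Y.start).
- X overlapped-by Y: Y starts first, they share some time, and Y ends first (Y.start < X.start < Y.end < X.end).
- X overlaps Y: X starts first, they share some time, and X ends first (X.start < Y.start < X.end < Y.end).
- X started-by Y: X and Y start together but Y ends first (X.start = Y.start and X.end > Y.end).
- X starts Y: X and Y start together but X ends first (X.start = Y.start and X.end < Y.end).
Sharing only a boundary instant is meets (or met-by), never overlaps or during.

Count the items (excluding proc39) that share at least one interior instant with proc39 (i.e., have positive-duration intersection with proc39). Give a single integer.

Target proc39 = [47, 111].
proc33 [90, 103] → during → counts.
proc34 [21, 51] → overlaps → counts.
proc35 [45, 94] → overlaps → counts.
proc36 [20, 37] → before → no.
proc37 [111, 132] → met-by → no.
proc38 [111, 115] → met-by → no.
proc40 [19, 23] → before → no.
proc41 [59, 116] → overlapped-by → counts.
proc42 [20, 62] → overlaps → counts.
proc43 [19, 82] → overlaps → counts.
Total: 6.

6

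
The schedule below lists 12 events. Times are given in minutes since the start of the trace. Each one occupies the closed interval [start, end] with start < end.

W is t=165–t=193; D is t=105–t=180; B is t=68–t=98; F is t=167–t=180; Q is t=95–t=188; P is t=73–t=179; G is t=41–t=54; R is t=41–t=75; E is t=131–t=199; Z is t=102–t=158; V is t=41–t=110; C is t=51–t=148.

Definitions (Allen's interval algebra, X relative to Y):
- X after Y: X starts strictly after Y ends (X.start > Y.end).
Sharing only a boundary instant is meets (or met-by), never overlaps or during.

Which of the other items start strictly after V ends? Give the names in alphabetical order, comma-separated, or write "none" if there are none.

E, F, W

Target V = [t=41, t=110].
B [t=68, t=98] → during → no.
C [t=51, t=148] → overlapped-by → no.
D [t=105, t=180] → overlapped-by → no.
E [t=131, t=199] → after → yes.
F [t=167, t=180] → after → yes.
G [t=41, t=54] → starts → no.
P [t=73, t=179] → overlapped-by → no.
Q [t=95, t=188] → overlapped-by → no.
R [t=41, t=75] → starts → no.
W [t=165, t=193] → after → yes.
Z [t=102, t=158] → overlapped-by → no.
Result: E, F, W.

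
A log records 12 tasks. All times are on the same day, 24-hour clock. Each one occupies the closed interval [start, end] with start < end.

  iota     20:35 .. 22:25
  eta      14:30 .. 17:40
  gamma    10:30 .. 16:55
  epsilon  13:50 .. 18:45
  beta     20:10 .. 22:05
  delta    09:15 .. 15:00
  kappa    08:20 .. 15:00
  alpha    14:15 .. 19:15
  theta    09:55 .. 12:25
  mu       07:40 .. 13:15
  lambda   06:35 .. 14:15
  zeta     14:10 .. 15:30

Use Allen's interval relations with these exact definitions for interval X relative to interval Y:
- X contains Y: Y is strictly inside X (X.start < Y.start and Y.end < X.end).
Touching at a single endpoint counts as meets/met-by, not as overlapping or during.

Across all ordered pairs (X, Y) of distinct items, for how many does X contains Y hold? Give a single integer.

9

Checking all 132 ordered pairs for relation 'contains'; matching pairs in alphabetical order:
(alpha, eta): alpha contains eta ✓
(delta, theta): delta contains theta ✓
(epsilon, eta): epsilon contains eta ✓
(epsilon, zeta): epsilon contains zeta ✓
(gamma, zeta): gamma contains zeta ✓
(kappa, theta): kappa contains theta ✓
(lambda, mu): lambda contains mu ✓
(lambda, theta): lambda contains theta ✓
(mu, theta): mu contains theta ✓
Count: 9.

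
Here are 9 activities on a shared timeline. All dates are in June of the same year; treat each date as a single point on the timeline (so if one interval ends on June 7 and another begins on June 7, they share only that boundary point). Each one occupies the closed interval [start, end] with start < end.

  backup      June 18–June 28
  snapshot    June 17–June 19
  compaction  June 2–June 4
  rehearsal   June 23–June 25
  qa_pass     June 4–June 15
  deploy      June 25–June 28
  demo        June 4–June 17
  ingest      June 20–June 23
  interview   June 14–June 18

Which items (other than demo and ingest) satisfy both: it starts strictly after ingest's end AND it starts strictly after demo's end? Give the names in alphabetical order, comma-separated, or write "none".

Conditions: its start is strictly after ingest's end (X.start > June 23) AND its start is strictly after demo's end (X.start > June 17).
backup: start June 18 > June 23? ✗; start June 18 > June 17? ✓ → no.
compaction: start June 2 > June 23? ✗; start June 2 > June 17? ✗ → no.
deploy: start June 25 > June 23? ✓; start June 25 > June 17? ✓ → yes.
interview: start June 14 > June 23? ✗; start June 14 > June 17? ✗ → no.
qa_pass: start June 4 > June 23? ✗; start June 4 > June 17? ✗ → no.
rehearsal: start June 23 > June 23? ✗; start June 23 > June 17? ✓ → no.
snapshot: start June 17 > June 23? ✗; start June 17 > June 17? ✗ → no.
Result: deploy.

deploy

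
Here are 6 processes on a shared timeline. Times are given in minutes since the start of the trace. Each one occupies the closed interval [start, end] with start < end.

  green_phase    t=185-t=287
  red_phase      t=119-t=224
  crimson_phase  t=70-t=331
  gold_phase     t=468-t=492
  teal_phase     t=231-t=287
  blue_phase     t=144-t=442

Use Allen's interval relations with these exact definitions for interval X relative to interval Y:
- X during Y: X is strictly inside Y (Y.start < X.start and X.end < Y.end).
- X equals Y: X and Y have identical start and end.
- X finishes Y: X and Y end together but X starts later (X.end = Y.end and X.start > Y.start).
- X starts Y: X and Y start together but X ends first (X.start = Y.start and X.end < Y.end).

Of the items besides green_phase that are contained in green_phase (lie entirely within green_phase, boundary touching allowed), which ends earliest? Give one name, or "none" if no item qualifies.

teal_phase

Target green_phase = [t=185, t=287].
blue_phase [t=144, t=442] → contains → excluded.
crimson_phase [t=70, t=331] → contains → excluded.
gold_phase [t=468, t=492] → after → excluded.
red_phase [t=119, t=224] → overlaps → excluded.
teal_phase [t=231, t=287] → finishes → candidate.
Among candidates, earliest end is t=287 → teal_phase.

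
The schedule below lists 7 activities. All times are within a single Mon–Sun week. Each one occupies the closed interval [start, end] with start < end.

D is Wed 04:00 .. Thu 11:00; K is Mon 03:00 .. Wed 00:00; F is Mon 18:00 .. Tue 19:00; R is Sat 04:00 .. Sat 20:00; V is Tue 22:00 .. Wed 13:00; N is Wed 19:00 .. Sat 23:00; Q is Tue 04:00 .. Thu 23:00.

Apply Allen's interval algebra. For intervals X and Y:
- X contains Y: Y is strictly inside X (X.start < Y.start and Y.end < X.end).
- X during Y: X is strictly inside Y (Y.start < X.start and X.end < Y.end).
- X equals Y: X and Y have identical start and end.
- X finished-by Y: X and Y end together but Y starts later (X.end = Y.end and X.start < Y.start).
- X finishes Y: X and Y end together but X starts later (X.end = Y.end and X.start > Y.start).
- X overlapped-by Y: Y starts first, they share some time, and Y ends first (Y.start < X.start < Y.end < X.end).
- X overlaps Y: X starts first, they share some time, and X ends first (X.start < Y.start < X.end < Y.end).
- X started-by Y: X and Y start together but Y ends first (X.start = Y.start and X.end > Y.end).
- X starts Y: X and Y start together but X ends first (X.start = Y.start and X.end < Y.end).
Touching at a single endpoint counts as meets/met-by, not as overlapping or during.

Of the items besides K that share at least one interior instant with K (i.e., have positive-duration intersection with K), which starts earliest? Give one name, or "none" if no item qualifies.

Target K = [Mon 03:00, Wed 00:00].
D [Wed 04:00, Thu 11:00] → after → excluded.
F [Mon 18:00, Tue 19:00] → during → candidate.
N [Wed 19:00, Sat 23:00] → after → excluded.
Q [Tue 04:00, Thu 23:00] → overlapped-by → candidate.
R [Sat 04:00, Sat 20:00] → after → excluded.
V [Tue 22:00, Wed 13:00] → overlapped-by → candidate.
Among candidates, earliest start is Mon 18:00 → F.

F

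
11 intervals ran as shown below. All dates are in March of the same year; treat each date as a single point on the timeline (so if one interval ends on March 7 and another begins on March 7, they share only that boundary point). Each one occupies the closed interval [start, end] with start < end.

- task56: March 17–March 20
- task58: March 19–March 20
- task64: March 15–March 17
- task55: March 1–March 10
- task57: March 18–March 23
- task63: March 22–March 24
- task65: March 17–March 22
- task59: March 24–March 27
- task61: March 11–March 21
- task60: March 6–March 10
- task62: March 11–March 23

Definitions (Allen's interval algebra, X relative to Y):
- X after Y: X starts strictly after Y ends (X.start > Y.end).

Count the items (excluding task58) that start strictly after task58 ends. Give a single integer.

Target task58 = [March 19, March 20].
task55 [March 1, March 10] → before → no.
task56 [March 17, March 20] → finished-by → no.
task57 [March 18, March 23] → contains → no.
task59 [March 24, March 27] → after → counts.
task60 [March 6, March 10] → before → no.
task61 [March 11, March 21] → contains → no.
task62 [March 11, March 23] → contains → no.
task63 [March 22, March 24] → after → counts.
task64 [March 15, March 17] → before → no.
task65 [March 17, March 22] → contains → no.
Total: 2.

2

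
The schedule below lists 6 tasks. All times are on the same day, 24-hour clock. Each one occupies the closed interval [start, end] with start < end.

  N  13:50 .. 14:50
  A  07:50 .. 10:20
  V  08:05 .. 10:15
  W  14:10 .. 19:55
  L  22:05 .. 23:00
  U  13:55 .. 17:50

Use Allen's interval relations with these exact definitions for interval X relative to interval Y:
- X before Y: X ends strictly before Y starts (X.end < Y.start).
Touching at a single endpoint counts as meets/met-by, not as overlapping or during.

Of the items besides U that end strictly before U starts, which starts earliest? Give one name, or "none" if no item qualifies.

Target U = [13:55, 17:50].
A [07:50, 10:20] → before → candidate.
L [22:05, 23:00] → after → excluded.
N [13:50, 14:50] → overlaps → excluded.
V [08:05, 10:15] → before → candidate.
W [14:10, 19:55] → overlapped-by → excluded.
Among candidates, earliest start is 07:50 → A.

A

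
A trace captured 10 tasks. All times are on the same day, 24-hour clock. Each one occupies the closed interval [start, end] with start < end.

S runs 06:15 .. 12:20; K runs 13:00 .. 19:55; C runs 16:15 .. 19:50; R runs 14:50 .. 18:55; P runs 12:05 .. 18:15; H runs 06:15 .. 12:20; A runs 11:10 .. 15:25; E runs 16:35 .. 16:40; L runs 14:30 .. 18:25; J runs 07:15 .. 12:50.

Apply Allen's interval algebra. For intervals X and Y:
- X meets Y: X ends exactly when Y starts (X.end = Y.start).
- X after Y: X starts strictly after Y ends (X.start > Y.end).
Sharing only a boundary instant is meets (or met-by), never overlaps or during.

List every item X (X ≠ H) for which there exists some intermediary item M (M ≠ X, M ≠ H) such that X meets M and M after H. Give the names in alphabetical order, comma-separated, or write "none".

Target H = [06:15, 12:20].
Intermediaries M with M after H: C, E, K, L, R.
Via C — items with X meets C: none.
Via E — items with X meets E: none.
Via K — items with X meets K: none.
Via L — items with X meets L: none.
Via R — items with X meets R: none.
Union: none.

none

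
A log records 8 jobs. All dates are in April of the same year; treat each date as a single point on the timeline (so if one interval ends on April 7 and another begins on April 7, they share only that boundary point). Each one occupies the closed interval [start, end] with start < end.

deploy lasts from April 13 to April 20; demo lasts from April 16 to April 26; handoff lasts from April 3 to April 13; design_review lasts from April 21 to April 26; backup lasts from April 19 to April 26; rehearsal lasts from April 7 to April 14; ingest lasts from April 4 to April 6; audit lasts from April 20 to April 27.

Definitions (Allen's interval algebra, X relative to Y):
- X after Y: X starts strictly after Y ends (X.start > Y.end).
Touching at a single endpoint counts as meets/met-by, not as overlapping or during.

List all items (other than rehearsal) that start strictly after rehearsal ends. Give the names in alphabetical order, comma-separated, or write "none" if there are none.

audit, backup, demo, design_review

Target rehearsal = [April 7, April 14].
audit [April 20, April 27] → after → yes.
backup [April 19, April 26] → after → yes.
demo [April 16, April 26] → after → yes.
deploy [April 13, April 20] → overlapped-by → no.
design_review [April 21, April 26] → after → yes.
handoff [April 3, April 13] → overlaps → no.
ingest [April 4, April 6] → before → no.
Result: audit, backup, demo, design_review.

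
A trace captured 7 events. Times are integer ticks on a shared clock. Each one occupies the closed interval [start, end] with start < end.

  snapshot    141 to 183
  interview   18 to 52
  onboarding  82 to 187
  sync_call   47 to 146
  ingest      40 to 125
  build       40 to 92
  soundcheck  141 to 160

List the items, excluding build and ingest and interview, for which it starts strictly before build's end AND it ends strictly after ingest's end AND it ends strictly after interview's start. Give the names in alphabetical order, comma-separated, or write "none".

onboarding, sync_call

Conditions: its start is strictly before build's end (X.start < 92) AND its end is strictly after ingest's end (X.end > 125) AND its end is strictly after interview's start (X.end > 18).
onboarding: start 82 < 92? ✓; end 187 > 125? ✓; end 187 > 18? ✓ → yes.
snapshot: start 141 < 92? ✗; end 183 > 125? ✓; end 183 > 18? ✓ → no.
soundcheck: start 141 < 92? ✗; end 160 > 125? ✓; end 160 > 18? ✓ → no.
sync_call: start 47 < 92? ✓; end 146 > 125? ✓; end 146 > 18? ✓ → yes.
Result: onboarding, sync_call.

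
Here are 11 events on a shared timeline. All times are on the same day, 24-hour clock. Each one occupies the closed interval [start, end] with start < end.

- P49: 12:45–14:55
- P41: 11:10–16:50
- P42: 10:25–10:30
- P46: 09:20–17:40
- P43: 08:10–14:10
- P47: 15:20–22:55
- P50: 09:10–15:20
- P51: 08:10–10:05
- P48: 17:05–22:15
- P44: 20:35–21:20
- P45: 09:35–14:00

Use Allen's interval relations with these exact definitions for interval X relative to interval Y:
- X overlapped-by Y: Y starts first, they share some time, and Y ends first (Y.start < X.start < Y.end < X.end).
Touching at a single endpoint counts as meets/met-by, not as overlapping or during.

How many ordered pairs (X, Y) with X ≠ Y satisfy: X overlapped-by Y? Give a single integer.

Checking all 110 ordered pairs for relation 'overlapped-by'; matching pairs in alphabetical order:
(P41, P43): P41 overlapped-by P43 ✓
(P41, P45): P41 overlapped-by P45 ✓
(P41, P50): P41 overlapped-by P50 ✓
(P45, P51): P45 overlapped-by P51 ✓
(P46, P43): P46 overlapped-by P43 ✓
(P46, P50): P46 overlapped-by P50 ✓
(P46, P51): P46 overlapped-by P51 ✓
(P47, P41): P47 overlapped-by P41 ✓
(P47, P46): P47 overlapped-by P46 ✓
(P48, P46): P48 overlapped-by P46 ✓
(P49, P43): P49 overlapped-by P43 ✓
(P49, P45): P49 overlapped-by P45 ✓
(P50, P43): P50 overlapped-by P43 ✓
(P50, P51): P50 overlapped-by P51 ✓
Count: 14.

14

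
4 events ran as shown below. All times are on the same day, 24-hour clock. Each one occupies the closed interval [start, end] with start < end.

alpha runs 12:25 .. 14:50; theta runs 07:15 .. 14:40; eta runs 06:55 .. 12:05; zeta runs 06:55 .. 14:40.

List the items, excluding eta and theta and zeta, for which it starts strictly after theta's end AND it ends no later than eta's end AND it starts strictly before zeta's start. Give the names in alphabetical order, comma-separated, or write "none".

Conditions: its start is strictly after theta's end (X.start > 14:40) AND its end is no later than eta's end (X.end <= 12:05) AND its start is strictly before zeta's start (X.start < 06:55).
alpha: start 12:25 > 14:40? ✗; end 14:50 <= 12:05? ✗; start 12:25 < 06:55? ✗ → no.
Result: none.

none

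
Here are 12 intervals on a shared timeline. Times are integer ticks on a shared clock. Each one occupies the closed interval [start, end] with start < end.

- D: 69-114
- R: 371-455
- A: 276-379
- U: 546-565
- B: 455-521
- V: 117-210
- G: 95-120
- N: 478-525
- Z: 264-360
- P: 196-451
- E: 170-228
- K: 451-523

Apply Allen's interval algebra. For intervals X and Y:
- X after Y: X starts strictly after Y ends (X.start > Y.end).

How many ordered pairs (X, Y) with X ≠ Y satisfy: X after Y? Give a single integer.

Checking all 132 ordered pairs for relation 'after'; matching pairs in alphabetical order:
(A, D): A after D ✓
(A, E): A after E ✓
(A, G): A after G ✓
(A, V): A after V ✓
(B, A): B after A ✓
(B, D): B after D ✓
(B, E): B after E ✓
(B, G): B after G ✓
(B, P): B after P ✓
(B, V): B after V ✓
(B, Z): B after Z ✓
(E, D): E after D ✓
(E, G): E after G ✓
(K, A): K after A ✓
(K, D): K after D ✓
(K, E): K after E ✓
(K, G): K after G ✓
(K, V): K after V ✓
(K, Z): K after Z ✓
(N, A): N after A ✓
(N, D): N after D ✓
(N, E): N after E ✓
(N, G): N after G ✓
(N, P): N after P ✓
... plus 26 further pairs not listed.
Count: 50.

50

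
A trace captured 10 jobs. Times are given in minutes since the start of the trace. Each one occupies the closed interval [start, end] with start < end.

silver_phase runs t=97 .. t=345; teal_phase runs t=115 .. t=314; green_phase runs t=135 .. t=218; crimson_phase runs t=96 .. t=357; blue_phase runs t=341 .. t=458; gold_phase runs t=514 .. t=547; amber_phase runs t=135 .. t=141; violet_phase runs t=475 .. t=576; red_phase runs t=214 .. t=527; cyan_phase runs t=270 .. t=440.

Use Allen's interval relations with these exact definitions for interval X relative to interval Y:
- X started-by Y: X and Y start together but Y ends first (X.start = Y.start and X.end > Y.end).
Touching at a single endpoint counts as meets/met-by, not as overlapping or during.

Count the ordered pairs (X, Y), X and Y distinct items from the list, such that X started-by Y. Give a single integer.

1

Checking all 90 ordered pairs for relation 'started-by'; matching pairs in alphabetical order:
(green_phase, amber_phase): green_phase started-by amber_phase ✓
Count: 1.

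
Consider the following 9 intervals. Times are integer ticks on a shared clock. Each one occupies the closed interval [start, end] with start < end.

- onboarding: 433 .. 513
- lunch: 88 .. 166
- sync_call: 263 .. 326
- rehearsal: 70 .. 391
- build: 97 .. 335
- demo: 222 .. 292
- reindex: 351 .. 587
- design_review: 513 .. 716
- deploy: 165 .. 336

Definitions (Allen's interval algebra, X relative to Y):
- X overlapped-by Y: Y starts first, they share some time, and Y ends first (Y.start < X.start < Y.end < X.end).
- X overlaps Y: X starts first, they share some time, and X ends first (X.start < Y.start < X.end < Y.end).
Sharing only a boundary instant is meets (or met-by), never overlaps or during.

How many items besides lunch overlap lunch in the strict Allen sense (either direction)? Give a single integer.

2

Target lunch = [88, 166].
build [97, 335] → overlapped-by → counts.
demo [222, 292] → after → no.
deploy [165, 336] → overlapped-by → counts.
design_review [513, 716] → after → no.
onboarding [433, 513] → after → no.
rehearsal [70, 391] → contains → no.
reindex [351, 587] → after → no.
sync_call [263, 326] → after → no.
Total: 2.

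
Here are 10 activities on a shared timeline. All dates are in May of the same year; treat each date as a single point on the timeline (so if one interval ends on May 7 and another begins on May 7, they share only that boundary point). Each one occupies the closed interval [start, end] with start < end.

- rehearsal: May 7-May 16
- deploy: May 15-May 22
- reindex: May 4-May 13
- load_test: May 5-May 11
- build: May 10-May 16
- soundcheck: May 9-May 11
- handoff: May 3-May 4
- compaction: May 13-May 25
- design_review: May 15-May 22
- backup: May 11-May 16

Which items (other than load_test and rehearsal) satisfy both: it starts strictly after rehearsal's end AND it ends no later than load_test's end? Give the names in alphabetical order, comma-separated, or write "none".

Conditions: its start is strictly after rehearsal's end (X.start > May 16) AND its end is no later than load_test's end (X.end <= May 11).
backup: start May 11 > May 16? ✗; end May 16 <= May 11? ✗ → no.
build: start May 10 > May 16? ✗; end May 16 <= May 11? ✗ → no.
compaction: start May 13 > May 16? ✗; end May 25 <= May 11? ✗ → no.
deploy: start May 15 > May 16? ✗; end May 22 <= May 11? ✗ → no.
design_review: start May 15 > May 16? ✗; end May 22 <= May 11? ✗ → no.
handoff: start May 3 > May 16? ✗; end May 4 <= May 11? ✓ → no.
reindex: start May 4 > May 16? ✗; end May 13 <= May 11? ✗ → no.
soundcheck: start May 9 > May 16? ✗; end May 11 <= May 11? ✓ → no.
Result: none.

none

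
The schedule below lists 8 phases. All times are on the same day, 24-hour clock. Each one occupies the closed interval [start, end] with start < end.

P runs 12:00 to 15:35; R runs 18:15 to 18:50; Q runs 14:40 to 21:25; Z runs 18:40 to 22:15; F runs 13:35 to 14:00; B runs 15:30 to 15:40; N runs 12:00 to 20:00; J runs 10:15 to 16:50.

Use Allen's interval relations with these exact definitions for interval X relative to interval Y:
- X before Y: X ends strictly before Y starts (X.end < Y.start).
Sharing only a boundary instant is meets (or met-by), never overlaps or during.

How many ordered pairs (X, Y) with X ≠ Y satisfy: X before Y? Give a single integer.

Checking all 56 ordered pairs for relation 'before'; matching pairs in alphabetical order:
(B, R): B before R ✓
(B, Z): B before Z ✓
(F, B): F before B ✓
(F, Q): F before Q ✓
(F, R): F before R ✓
(F, Z): F before Z ✓
(J, R): J before R ✓
(J, Z): J before Z ✓
(P, R): P before R ✓
(P, Z): P before Z ✓
Count: 10.

10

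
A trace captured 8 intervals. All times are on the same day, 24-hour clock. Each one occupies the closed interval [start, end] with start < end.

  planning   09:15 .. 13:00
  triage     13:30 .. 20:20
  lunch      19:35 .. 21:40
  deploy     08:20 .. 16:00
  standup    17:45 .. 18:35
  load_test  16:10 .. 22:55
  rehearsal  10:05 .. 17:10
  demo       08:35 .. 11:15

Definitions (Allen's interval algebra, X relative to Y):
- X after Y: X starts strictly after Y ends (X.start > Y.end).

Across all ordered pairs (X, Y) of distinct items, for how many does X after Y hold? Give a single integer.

14

Checking all 56 ordered pairs for relation 'after'; matching pairs in alphabetical order:
(load_test, demo): load_test after demo ✓
(load_test, deploy): load_test after deploy ✓
(load_test, planning): load_test after planning ✓
(lunch, demo): lunch after demo ✓
(lunch, deploy): lunch after deploy ✓
(lunch, planning): lunch after planning ✓
(lunch, rehearsal): lunch after rehearsal ✓
(lunch, standup): lunch after standup ✓
(standup, demo): standup after demo ✓
(standup, deploy): standup after deploy ✓
(standup, planning): standup after planning ✓
(standup, rehearsal): standup after rehearsal ✓
(triage, demo): triage after demo ✓
(triage, planning): triage after planning ✓
Count: 14.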